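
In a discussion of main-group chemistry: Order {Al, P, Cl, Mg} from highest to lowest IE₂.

Cl, P, Al, Mg

Consider each +1 ion: Al⁺ still has 2 valence electrons; P⁺ still has 4 valence electrons; Cl⁺ still has 6 valence electrons; Mg⁺ still has 1 valence electron.
All are still removing valence electrons, so compare the +1 ions as you would atoms: IE_2 generally rises across a period (higher Z_eff) and falls down a group (larger shell), subject to the usual subshell exceptions.
Valence configurations: Al⁺ [Ne]3s², P⁺ [Ne]3s²3p², Cl⁺ [Ne]3s²3p⁴, Mg⁺ [Ne]3s¹.
Approximate IE_2 values (kJ/mol): Al 1817, P 1907, Cl 2298, Mg 1451.
Overall IE_2 order: Mg < Al < P < Cl.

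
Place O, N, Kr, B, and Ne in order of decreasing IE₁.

Ne, N, Kr, O, B

B is in period 2, group 13; N is in period 2, group 15; O is in period 2, group 16; Ne is in period 2, group 18; Kr is in period 4, group 18.
Removing the outermost electron gets harder across a period and easier down a group.
Here both period and group differ, so the two effects have to be weighed against each other.
O > B: O lies to the right of B in period 2, so the across-period effect alone puts O higher.
Kr > O: period and group pull opposite ways; the across-period shift dominates (1351 vs 1314 kJ/mol).
N > Kr: period and group pull opposite ways; the down-group shift dominates (1402 vs 1351 kJ/mol).
Ne > N: Ne lies to the right of N in period 2, so the across-period effect alone puts Ne higher.
Note the exception: N has a higher first ionization energy than O, contrary to the simple trend — pairing an electron in O's 2p⁴ costs repulsion energy, so O ionizes more easily than half-filled N (2p³).
For reference (kJ/mol): B 801, N 1402, O 1314, Ne 2081, Kr 1351.
So from highest to lowest: Ne > N > Kr > O > B.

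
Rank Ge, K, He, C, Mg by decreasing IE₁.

First ionization energy rises across a period (greater Z_eff holds electrons more tightly) and falls down a group (valence electrons are farther from the nucleus).
Neither a single period nor a single group — weigh both effects.
Mg > K: both effects reinforce here, so Mg is clearly the higher of the two.
Ge > Mg: the two effects oppose for this pair; the across-period effect wins (762 vs 738 kJ/mol).
C > Ge: C sits above Ge in group 14, so the down-group effect alone puts C higher.
He > C: relative to C, both the across-period and down-group shifts push He's first ionization energy up.
For reference (kJ/mol): He 2372, C 1086, Mg 738, K 419, Ge 762.
So from highest to lowest: He > C > Ge > Mg > K.

He > C > Ge > Mg > K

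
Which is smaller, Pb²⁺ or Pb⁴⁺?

Both ions have Z = 82 protons, but Pb⁴⁺ has lost more electrons, so its remaining electrons feel a larger effective nuclear charge per electron and are pulled in more tightly.
Higher positive charge → smaller ion, so Pb²⁺ > Pb⁴⁺.

Pb⁴⁺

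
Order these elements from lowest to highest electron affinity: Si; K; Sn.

Si is in period 3, group 14; K is in period 4, group 1; Sn is in period 5, group 14.
Atoms with high Z_eff and room in the valence shell (especially the halogens) have the most exothermic electron affinities.
These span different periods and groups, so the two trends combine.
Sn > K: the two effects oppose for this pair; the across-period effect wins (107 vs 48 kJ/mol).
Si > Sn: Si sits above Sn in group 14, so the down-group effect alone puts Si higher.
Approximate values (kJ/mol): Si 134, K 48, Sn 107.
So from lowest to highest: K < Sn < Si.

K, Sn, Si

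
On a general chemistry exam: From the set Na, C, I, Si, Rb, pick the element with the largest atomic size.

C is in period 2, group 14; Na is in period 3, group 1; Si is in period 3, group 14; Rb is in period 5, group 1; I is in period 5, group 17.
Atomic radius shrinks across a period as nuclear charge pulls the same shell inward, and grows down a group as new shells are added.
These span different periods and groups, so the two trends combine.
Si > C: they share group 14; the group trend gives Si the larger value.
I > Si: the two effects oppose for this pair; the down-group effect wins (133 vs 116 pm).
Na > I: the two effects oppose for this pair; the across-period effect wins (155 vs 133 pm).
Rb > Na: Rb sits below Na in group 1, so the down-group effect alone puts Rb larger.
Approximate values (pm): C 75, Na 155, Si 116, Rb 210, I 133.
The largest atomic size among these belongs to Rb.

Rb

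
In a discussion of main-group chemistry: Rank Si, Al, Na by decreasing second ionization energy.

After 1 electron has been removed, what remains? Si⁺ still has 3 valence electrons; Al⁺ still has 2 valence electrons; Na⁺ is the bare [Ne] core.
Core electrons are held far more tightly than valence electrons, so Na tops the IE_2 order.
Valence configurations: Si⁺ [Ne]3s²3p¹, Al⁺ [Ne]3s².
Si⁺ loses a lone 3p electron whereas Al⁺ must break into a filled 3s² pair, so IE_2(Al) > IE_2(Si) even though Si has the higher nuclear charge.
Tabulated IE_2 (kJ/mol): Si 1577, Al 1817, Na 4562.
Overall IE_2 order: Si < Al < Na.

Na > Al > Si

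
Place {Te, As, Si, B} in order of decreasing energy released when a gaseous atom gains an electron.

Te > Si > As > B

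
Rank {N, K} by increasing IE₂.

N < K

Consider each +1 ion: N⁺ still has 4 valence electrons; K⁺ is the bare [Ar] core.
Breaking into a closed-shell core is much more expensive than removing a leftover valence electron — K has the largest IE_2 here.
Approximate IE_2 values (kJ/mol): N 2856, K 3052.
Overall IE_2 order: N < K.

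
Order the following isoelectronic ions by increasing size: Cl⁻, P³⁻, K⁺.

All of these have 18 electrons, so size is governed by nuclear charge alone: the more protons, the stronger the pull on the same electron cloud, and the smaller the ion.
Nuclear charges: K⁺ (Z=19), Cl⁻ (Z=17), P³⁻ (Z=15).
Smallest to largest: K⁺ < Cl⁻ < P³⁻.

K⁺ < Cl⁻ < P³⁻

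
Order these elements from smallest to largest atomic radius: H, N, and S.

H, N, S

H is in period 1, group 1; N is in period 2, group 15; S is in period 3, group 16.
Radius decreases left→right (rising Z_eff, same n) and increases top→bottom (higher n).
These span different periods and groups, so the two trends combine.
N > H: the two effects oppose for this pair; the down-group effect wins (71 vs 32 pm).
S > N: the two effects oppose for this pair; the down-group effect wins (103 vs 71 pm).
Approximate values (pm): H 32, N 71, S 103.
So from smallest to largest: H < N < S.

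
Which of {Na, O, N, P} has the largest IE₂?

Na

The second ionization energy removes an electron from the +1 ion. For each element: Na⁺ is the bare [Ne] core; O⁺ still has 5 valence electrons; N⁺ still has 4 valence electrons; P⁺ still has 4 valence electrons.
Core electrons are held far more tightly than valence electrons, so Na tops the IE_2 order.
Valence configurations: O⁺ [He]2s²2p³, N⁺ [He]2s²2p², P⁺ [Ne]3s²3p².
Approximate IE_2 values (kJ/mol): Na 4562, O 3388, N 2856, P 1907.
Hence IE_2: P < N < O < Na.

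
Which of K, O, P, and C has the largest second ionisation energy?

IE_2 is the cost of taking one more electron from the +1 cation: K⁺ is the bare [Ar] core; O⁺ still has 5 valence electrons; P⁺ still has 4 valence electrons; C⁺ still has 3 valence electrons.
Usually core removal costs more than valence removal, but here the competition is close: a tightly held n=2 valence electron can cost more to remove than an n=3 core electron, so the actual values have to decide it.
Valence configurations: O⁺ [He]2s²2p³, P⁺ [Ne]3s²3p², C⁺ [He]2s²2p¹.
Tabulated IE_2 (kJ/mol): K 3052, O 3388, P 1907, C 2353.
So the second ionization energies run P < C < K < O.

O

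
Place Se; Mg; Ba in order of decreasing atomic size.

Ba > Mg > Se

Mg is in period 3, group 2; Se is in period 4, group 16; Ba is in period 6, group 2.
Moving right in a period, electrons are added to the same shell under a stronger nuclear pull, so atoms get smaller; moving down, a new shell is opened and atoms get larger.
Here both period and group differ, so the two effects have to be weighed against each other.
Mg > Se: period and group pull opposite ways; the across-period shift dominates (139 vs 116 pm).
Ba > Mg: Ba sits below Mg in group 2, so the down-group effect alone puts Ba larger.
Approximate values (pm): Mg 139, Se 116, Ba 196.
So from largest to smallest: Ba > Mg > Se.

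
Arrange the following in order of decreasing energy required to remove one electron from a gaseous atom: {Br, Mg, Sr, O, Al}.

O > Br > Mg > Al > Sr

First ionization energy rises across a period (greater Z_eff holds electrons more tightly) and falls down a group (valence electrons are farther from the nucleus).
These span different periods and groups, so the two trends combine.
Al > Sr: relative to Sr, both the across-period and down-group shifts push Al's first ionization energy up.
Mg > Al: this pair runs against the simple trend — see the exception note.
Br > Mg: period and group pull opposite ways; the across-period shift dominates (1140 vs 738 kJ/mol).
O > Br: period and group pull opposite ways; the down-group shift dominates (1314 vs 1140 kJ/mol).
Note the exception: Mg has a higher first ionization energy than Al, contrary to the simple trend — Al's single 3p electron is easier to remove than one from Mg's filled 3s².
Tabulated first ionization energy (kJ/mol): O 1314, Mg 738, Al 578, Br 1140, Sr 550.
So from highest to lowest: O > Br > Mg > Al > Sr.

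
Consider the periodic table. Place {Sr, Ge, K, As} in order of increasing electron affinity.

K is in period 4, group 1; Ge is in period 4, group 14; As is in period 4, group 15; Sr is in period 5, group 2.
Adding an electron releases more energy for atoms nearer the top right (short of the noble gases).
These span different periods and groups, so the two trends combine.
K > Sr: period and group pull opposite ways; the down-group shift dominates (48 vs 5 kJ/mol).
As > K: As lies to the right of K in period 4, so the across-period effect alone puts As higher.
Ge > As: this pair runs against the simple trend — see the exception note.
Note the exception: Ge has a higher electron affinity than As, contrary to the simple trend — adding an electron to As's half-filled 4p³ is unfavourable, so Ge (4p²) has the more exothermic EA.
Approximate values (kJ/mol): K 48, Ge 119, As 78, Sr 5.
So from lowest to highest: Sr < K < As < Ge.

Sr < K < As < Ge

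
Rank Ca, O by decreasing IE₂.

The second ionization energy removes an electron from the +1 ion. For each element: Ca⁺ still has 1 valence electron; O⁺ still has 5 valence electrons.
All are still removing valence electrons, so compare the +1 ions as you would atoms: IE_2 generally rises across a period (higher Z_eff) and falls down a group (larger shell), subject to the usual subshell exceptions.
Valence configurations: Ca⁺ [Ar]4s¹, O⁺ [He]2s²2p³.
Approximate IE_2 values (kJ/mol): Ca 1145, O 3388.
Hence IE_2: Ca < O.

O > Ca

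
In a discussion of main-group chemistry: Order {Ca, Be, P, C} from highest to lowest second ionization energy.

After 1 electron has been removed, what remains? Ca⁺ still has 1 valence electron; Be⁺ still has 1 valence electron; P⁺ still has 4 valence electrons; C⁺ still has 3 valence electrons.
All are still removing valence electrons, so compare the +1 ions as you would atoms: IE_2 generally rises across a period (higher Z_eff) and falls down a group (larger shell), subject to the usual subshell exceptions.
Valence configurations: Ca⁺ [Ar]4s¹, Be⁺ [He]2s¹, P⁺ [Ne]3s²3p², C⁺ [He]2s²2p¹.
The numbers (kJ/mol): Ca 1145, Be 1757, P 1907, C 2353.
So the second ionization energies run Ca < Be < P < C.

C > P > Be > Ca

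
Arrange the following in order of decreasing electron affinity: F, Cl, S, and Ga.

Cl, F, S, Ga

F is in period 2, group 17; S is in period 3, group 16; Cl is in period 3, group 17; Ga is in period 4, group 13.
Atoms with high Z_eff and room in the valence shell (especially the halogens) have the most exothermic electron affinities.
Neither a single period nor a single group — weigh both effects.
S > Ga: relative to Ga, both the across-period and down-group shifts push S's electron affinity up.
F > S: both effects reinforce here, so F is clearly the higher of the two.
Cl > F: this pair runs against the simple trend — see the exception note.
Note the exception: Cl has a higher electron affinity than F, contrary to the simple trend — F's small 2p subshell makes the incoming electron feel strong e⁻–e⁻ repulsion, so Cl actually releases more energy on gaining an electron.
Approximate values (kJ/mol): F 328, S 200, Cl 349, Ga 29.
So from highest to lowest: Cl > F > S > Ga.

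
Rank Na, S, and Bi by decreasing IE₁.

S > Bi > Na

Na is in period 3, group 1; S is in period 3, group 16; Bi is in period 6, group 15.
First ionization energy rises across a period (greater Z_eff holds electrons more tightly) and falls down a group (valence electrons are farther from the nucleus).
Neither a single period nor a single group — weigh both effects.
Bi > Na: period and group pull opposite ways; the across-period shift dominates (703 vs 496 kJ/mol).
S > Bi: both effects reinforce here, so S is clearly the higher of the two.
Tabulated first ionization energy (kJ/mol): Na 496, S 1000, Bi 703.
So from highest to lowest: S > Bi > Na.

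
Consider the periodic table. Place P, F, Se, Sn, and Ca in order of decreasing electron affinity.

F is in period 2, group 17; P is in period 3, group 15; Ca is in period 4, group 2; Se is in period 4, group 16; Sn is in period 5, group 14.
Electron affinity generally becomes more exothermic across a period toward the halogens and less exothermic down a group.
These span different periods and groups, so the two trends combine.
P > Ca: both effects reinforce here, so P is clearly the higher of the two.
Sn > P: this pair runs against the simple trend — see the exception note.
Se > Sn: both effects reinforce here, so Se is clearly the higher of the two.
F > Se: relative to Se, both the across-period and down-group shifts push F's electron affinity up.
Note the exception: Sn has a higher electron affinity than P, contrary to the simple trend — adding an electron to P's half-filled np³ subshell costs electron-pairing energy.
For reference (kJ/mol): F 328, P 72, Ca 2, Se 195, Sn 107.
So from highest to lowest: F > Se > Sn > P > Ca.

F > Se > Sn > P > Ca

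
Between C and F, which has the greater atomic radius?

C

Moving right in a period, electrons are added to the same shell under a stronger nuclear pull, so atoms get smaller; moving down, a new shell is opened and atoms get larger.
All lie in period 2, so atomic radius increases right to left.
So C has the greater atomic radius (C > F).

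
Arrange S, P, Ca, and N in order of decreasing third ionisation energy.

Consider each +2 ion: S²⁺ still has 4 valence electrons; P²⁺ still has 3 valence electrons; Ca²⁺ is the bare [Ar] core; N²⁺ still has 3 valence electrons.
Breaking into a closed-shell core is much more expensive than removing a leftover valence electron — Ca has the largest IE_3 here.
Valence configurations: S²⁺ [Ne]3s²3p², P²⁺ [Ne]3s²3p¹, N²⁺ [He]2s²2p¹.
Approximate IE_3 values (kJ/mol): S 3357, P 2914, Ca 4912, N 4578.
Overall IE_3 order: P < S < N < Ca.

Ca, N, S, P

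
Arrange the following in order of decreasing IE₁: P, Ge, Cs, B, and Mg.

P, B, Ge, Mg, Cs

B is in period 2, group 13; Mg is in period 3, group 2; P is in period 3, group 15; Ge is in period 4, group 14; Cs is in period 6, group 1.
IE₁ increases left→right with effective nuclear charge and decreases top→bottom as the valence shell moves farther out.
Here both period and group differ, so the two effects have to be weighed against each other.
Mg > Cs: both effects reinforce here, so Mg is clearly the higher of the two.
Ge > Mg: the two effects oppose for this pair; the across-period effect wins (762 vs 738 kJ/mol).
B > Ge: the two effects oppose for this pair; the down-group effect wins (801 vs 762 kJ/mol).
P > B: the two effects oppose for this pair; the across-period effect wins (1012 vs 801 kJ/mol).
Approximate values (kJ/mol): B 801, Mg 738, P 1012, Ge 762, Cs 376.
So from highest to lowest: P > B > Ge > Mg > Cs.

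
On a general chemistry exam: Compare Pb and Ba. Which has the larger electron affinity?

Pb

Adding an electron releases more energy for atoms nearer the top right (short of the noble gases).
All lie in period 6, so electron affinity increases left to right.
So Pb has the larger electron affinity (Pb > Ba).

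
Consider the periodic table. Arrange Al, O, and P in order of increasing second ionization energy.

The second ionization energy removes an electron from the +1 ion. For each element: Al⁺ still has 2 valence electrons; O⁺ still has 5 valence electrons; P⁺ still has 4 valence electrons.
All are still removing valence electrons, so compare the +1 ions as you would atoms: IE_2 generally rises across a period (higher Z_eff) and falls down a group (larger shell), subject to the usual subshell exceptions.
Valence configurations: Al⁺ [Ne]3s², O⁺ [He]2s²2p³, P⁺ [Ne]3s²3p².
The numbers (kJ/mol): Al 1817, O 3388, P 1907.
Putting it together, IE_2: Al < P < O.

Al < P < O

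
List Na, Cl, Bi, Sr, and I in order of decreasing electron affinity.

Cl > I > Bi > Na > Sr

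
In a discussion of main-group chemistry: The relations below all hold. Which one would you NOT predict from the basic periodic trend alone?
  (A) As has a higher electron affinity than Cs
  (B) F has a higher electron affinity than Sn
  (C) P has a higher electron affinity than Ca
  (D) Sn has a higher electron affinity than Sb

(D)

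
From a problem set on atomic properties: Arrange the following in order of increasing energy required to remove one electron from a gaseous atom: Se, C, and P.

Removing the outermost electron gets harder across a period and easier down a group.
A diagonal step moves right (one effect) and down (the opposite effect) at once.
P > Se: period and group pull opposite ways; the down-group shift dominates (1012 vs 941 kJ/mol).
C > P: period and group pull opposite ways; the down-group shift dominates (1086 vs 1012 kJ/mol).
For reference (kJ/mol): C 1086, P 1012, Se 941.
So from lowest to highest: Se < P < C.

Se < P < C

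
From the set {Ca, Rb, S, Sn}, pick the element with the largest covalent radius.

Rb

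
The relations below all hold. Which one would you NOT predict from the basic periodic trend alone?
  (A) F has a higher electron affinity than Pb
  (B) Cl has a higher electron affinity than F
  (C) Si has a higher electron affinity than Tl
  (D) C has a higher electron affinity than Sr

(B)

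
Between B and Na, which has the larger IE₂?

Na

The second ionization energy removes an electron from the +1 ion. For each element: B⁺ still has 2 valence electrons; Na⁺ is the bare [Ne] core.
Breaking into a closed-shell core is much more expensive than removing a leftover valence electron — Na has the largest IE_2 here.
The numbers (kJ/mol): B 2427, Na 4562.
Hence IE_2: B < Na.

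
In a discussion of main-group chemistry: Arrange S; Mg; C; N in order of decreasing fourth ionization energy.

Mg, N, C, S

Consider each +3 ion: S³⁺ still has 3 valence electrons; Mg³⁺ is already 1 electron into the core; C³⁺ still has 1 valence electron; N³⁺ still has 2 valence electrons.
Breaking into a closed-shell core is much more expensive than removing a leftover valence electron — Mg has the largest IE_4 here.
Valence configurations: S³⁺ [Ne]3s²3p¹, C³⁺ [He]2s¹, N³⁺ [He]2s².
Approximate IE_4 values (kJ/mol): S 4556, Mg 10543, C 6223, N 7475.
Putting it together, IE_4: S < C < N < Mg.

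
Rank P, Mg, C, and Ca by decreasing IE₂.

C > P > Mg > Ca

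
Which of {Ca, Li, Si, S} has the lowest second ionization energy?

Consider each +1 ion: Ca⁺ still has 1 valence electron; Li⁺ is the bare [He] core; Si⁺ still has 3 valence electrons; S⁺ still has 5 valence electrons.
Core electrons are held far more tightly than valence electrons, so Li tops the IE_2 order.
Valence configurations: Ca⁺ [Ar]4s¹, Si⁺ [Ne]3s²3p¹, S⁺ [Ne]3s²3p³.
Tabulated IE_2 (kJ/mol): Ca 1145, Li 7298, Si 1577, S 2252.
Putting it together, IE_2: Ca < Si < S < Li.

Ca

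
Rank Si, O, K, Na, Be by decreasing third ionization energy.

The third ionization energy removes an electron from the +2 ion. For each element: Si²⁺ still has 2 valence electrons; O²⁺ still has 4 valence electrons; K²⁺ is already 1 electron into the core; Na²⁺ is already 1 electron into the core; Be²⁺ is the bare [He] core.
Usually core removal costs more than valence removal, but here the competition is close: a tightly held n=2 valence electron can cost more to remove than an n=3 core electron, so the actual values have to decide it.
Valence configurations: Si²⁺ [Ne]3s², O²⁺ [He]2s²2p².
Approximate IE_3 values (kJ/mol): Si 3232, O 5300, K 4420, Na 6910, Be 14849.
Overall IE_3 order: Si < K < O < Na < Be.

Be > Na > O > K > Si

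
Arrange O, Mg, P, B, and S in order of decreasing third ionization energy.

After 2 electrons have been removed, what remains? O²⁺ still has 4 valence electrons; Mg²⁺ is the bare [Ne] core; P²⁺ still has 3 valence electrons; B²⁺ still has 1 valence electron; S²⁺ still has 4 valence electrons.
Breaking into a closed-shell core is much more expensive than removing a leftover valence electron — Mg has the largest IE_3 here.
Valence configurations: O²⁺ [He]2s²2p², P²⁺ [Ne]3s²3p¹, B²⁺ [He]2s¹, S²⁺ [Ne]3s²3p².
The numbers (kJ/mol): O 5300, Mg 7733, P 2914, B 3660, S 3357.
So the third ionization energies run P < S < B < O < Mg.

Mg, O, B, S, P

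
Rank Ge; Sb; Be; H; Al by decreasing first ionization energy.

IE₁ increases left→right with effective nuclear charge and decreases top→bottom as the valence shell moves farther out.
A diagonal step moves right (one effect) and down (the opposite effect) at once.
Ge > Al: period and group pull opposite ways; the across-period shift dominates (762 vs 578 kJ/mol).
Sb > Ge: period and group pull opposite ways; the across-period shift dominates (831 vs 762 kJ/mol).
Be > Sb: the two effects oppose for this pair; the down-group effect wins (900 vs 831 kJ/mol).
H > Be: period and group pull opposite ways; the down-group shift dominates (1312 vs 900 kJ/mol).
For reference (kJ/mol): H 1312, Be 900, Al 578, Ge 762, Sb 831.
So from highest to lowest: H > Be > Sb > Ge > Al.

H > Be > Sb > Ge > Al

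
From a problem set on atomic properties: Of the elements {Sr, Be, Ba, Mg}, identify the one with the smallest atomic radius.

Be is in period 2, group 2; Mg is in period 3, group 2; Sr is in period 5, group 2; Ba is in period 6, group 2.
Atomic radius shrinks across a period as nuclear charge pulls the same shell inward, and grows down a group as new shells are added.
All are in group 2, so atomic radius increases down the group.
The smallest atomic radius among these belongs to Be.

Be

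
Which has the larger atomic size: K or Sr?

K is in period 4, group 1; Sr is in period 5, group 2.
Across a period the added protons contract the valence shell; down a group each new principal shell makes the atom larger.
A diagonal step moves right (one effect) and down (the opposite effect) at once.
K > Sr: period and group pull opposite ways; the across-period shift dominates (196 vs 185 pm).
For reference (pm): K 196, Sr 185.
So K has the larger atomic size (K > Sr).

K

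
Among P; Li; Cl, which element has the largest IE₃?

Li

The third ionization energy removes an electron from the +2 ion. For each element: P²⁺ still has 3 valence electrons; Li²⁺ is already 1 electron into the core; Cl²⁺ still has 5 valence electrons.
Pulling an electron out of a noble-gas core costs far more than removing a remaining valence electron, so Li sits at the high end of IE_3.
Valence configurations: P²⁺ [Ne]3s²3p¹, Cl²⁺ [Ne]3s²3p³.
The numbers (kJ/mol): P 2914, Li 11815, Cl 3822.
Putting it together, IE_3: P < Cl < Li.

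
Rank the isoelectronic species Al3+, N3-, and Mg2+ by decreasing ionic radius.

All of these have 10 electrons, so size is governed by nuclear charge alone: the more protons, the stronger the pull on the same electron cloud, and the smaller the ion.
Nuclear charges: Al3+ (Z=13), Mg2+ (Z=12), N3- (Z=7).
Largest to smallest: N3- > Mg2+ > Al3+.

N3- > Mg2+ > Al3+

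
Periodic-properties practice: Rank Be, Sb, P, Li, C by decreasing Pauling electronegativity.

Li is in period 2, group 1; Be is in period 2, group 2; C is in period 2, group 14; P is in period 3, group 15; Sb is in period 5, group 15.
Smaller atoms with higher effective nuclear charge are more electronegative.
These span different periods and groups, so the two trends combine.
Be > Li: both are in period 2; the period trend gives Be the larger value.
Sb > Be: the two effects oppose for this pair; the across-period effect wins (2.05 vs 1.57).
P > Sb: they share group 15; the group trend gives P the larger value.
C > P: the two effects oppose for this pair; the down-group effect wins (2.55 vs 2.19).
For reference (Pauling): Li 0.98, Be 1.57, C 2.55, P 2.19, Sb 2.05.
So from highest to lowest: C > P > Sb > Be > Li.

C > P > Sb > Be > Li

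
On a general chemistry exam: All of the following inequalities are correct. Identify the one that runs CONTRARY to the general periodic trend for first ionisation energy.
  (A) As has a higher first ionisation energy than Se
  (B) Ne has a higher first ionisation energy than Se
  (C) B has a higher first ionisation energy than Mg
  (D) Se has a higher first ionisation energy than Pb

The general trend: first ionisation energy increases across a period and decreases down a group.
(A) As (period 4, group 15) vs Se (period 4, group 16): the stated order contradicts the simple trend.
(B) Ne (period 2, group 18) vs Se (period 4, group 16): the stated order agrees with the simple trend.
(C) B (period 2, group 13) vs Mg (period 3, group 2): the stated order agrees with the simple trend.
(D) Se (period 4, group 16) vs Pb (period 6, group 14): the stated order agrees with the simple trend.
The exception is (A): Se (4p⁴) ionizes more easily than half-filled As (4p³).

(A)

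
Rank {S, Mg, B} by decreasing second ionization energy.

IE_2 is the cost of taking one more electron from the +1 cation: S⁺ still has 5 valence electrons; Mg⁺ still has 1 valence electron; B⁺ still has 2 valence electrons.
All are still removing valence electrons, so compare the +1 ions as you would atoms: IE_2 generally rises across a period (higher Z_eff) and falls down a group (larger shell), subject to the usual subshell exceptions.
Valence configurations: S⁺ [Ne]3s²3p³, Mg⁺ [Ne]3s¹, B⁺ [He]2s².
The numbers (kJ/mol): S 2252, Mg 1451, B 2427.
Putting it together, IE_2: Mg < S < B.

B, S, Mg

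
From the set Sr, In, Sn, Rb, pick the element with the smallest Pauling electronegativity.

Rb is in period 5, group 1; Sr is in period 5, group 2; In is in period 5, group 13; Sn is in period 5, group 14.
EN rises left→right (higher Z_eff, smaller atoms) and falls top→bottom (larger, more shielded atoms).
All lie in period 5, so electronegativity increases left to right.
The smallest Pauling electronegativity among these belongs to Rb.

Rb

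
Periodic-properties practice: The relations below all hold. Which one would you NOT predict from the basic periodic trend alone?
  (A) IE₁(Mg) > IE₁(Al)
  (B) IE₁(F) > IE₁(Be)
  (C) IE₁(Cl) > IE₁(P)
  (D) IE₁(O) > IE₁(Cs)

(A)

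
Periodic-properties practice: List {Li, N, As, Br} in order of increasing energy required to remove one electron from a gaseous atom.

Li, As, Br, N

Li is in period 2, group 1; N is in period 2, group 15; As is in period 4, group 15; Br is in period 4, group 17.
Removing the outermost electron gets harder across a period and easier down a group.
Here both period and group differ, so the two effects have to be weighed against each other.
As > Li: the two effects oppose for this pair; the across-period effect wins (947 vs 520 kJ/mol).
Br > As: Br lies to the right of As in period 4, so the across-period effect alone puts Br higher.
N > Br: the two effects oppose for this pair; the down-group effect wins (1402 vs 1140 kJ/mol).
Approximate values (kJ/mol): Li 520, N 1402, As 947, Br 1140.
So from lowest to highest: Li < As < Br < N.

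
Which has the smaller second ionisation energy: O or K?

After 1 electron has been removed, what remains? O⁺ still has 5 valence electrons; K⁺ is the bare [Ar] core.
Usually core removal costs more than valence removal, but here the competition is close: a tightly held n=2 valence electron can cost more to remove than an n=3 core electron, so the actual values have to decide it.
The numbers (kJ/mol): O 3388, K 3052.
Hence IE_2: K < O.

K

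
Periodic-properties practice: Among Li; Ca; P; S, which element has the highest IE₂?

Li

After 1 electron has been removed, what remains? Li⁺ is the bare [He] core; Ca⁺ still has 1 valence electron; P⁺ still has 4 valence electrons; S⁺ still has 5 valence electrons.
Breaking into a closed-shell core is much more expensive than removing a leftover valence electron — Li has the largest IE_2 here.
Valence configurations: Ca⁺ [Ar]4s¹, P⁺ [Ne]3s²3p², S⁺ [Ne]3s²3p³.
The numbers (kJ/mol): Li 7298, Ca 1145, P 1907, S 2252.
So the second ionization energies run Ca < P < S < Li.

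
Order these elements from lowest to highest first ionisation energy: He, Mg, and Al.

He is in period 1, group 18; Mg is in period 3, group 2; Al is in period 3, group 13.
Removing the outermost electron gets harder across a period and easier down a group.
Here both period and group differ, so the two effects have to be weighed against each other.
Mg > Al: this pair runs against the simple trend — see the exception note.
He > Mg: relative to Mg, both the across-period and down-group shifts push He's first ionization energy up.
Note the exception: Mg has a higher first ionization energy than Al, contrary to the simple trend — Al's single 3p electron is easier to remove than one from Mg's filled 3s².
Tabulated first ionization energy (kJ/mol): He 2372, Mg 738, Al 578.
So from lowest to highest: Al < Mg < He.

Al, Mg, He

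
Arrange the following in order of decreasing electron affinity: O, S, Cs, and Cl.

Cl, S, O, Cs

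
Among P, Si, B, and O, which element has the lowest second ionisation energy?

Si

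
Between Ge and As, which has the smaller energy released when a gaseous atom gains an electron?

Ge is in period 4, group 14; As is in period 4, group 15.
Atoms with high Z_eff and room in the valence shell (especially the halogens) have the most exothermic electron affinities.
All lie in period 4; the across-period trend (electron affinity increases left to right) applies, with the exception below.
Note the exception: Ge has a higher electron affinity than As, contrary to the simple trend — adding an electron to As's half-filled 4p³ is unfavourable, so Ge (4p²) has the more exothermic EA.
Tabulated electron affinity (kJ/mol): Ge 119, As 78.
So As has the smaller energy released when a gaseous atom gains an electron (As < Ge).

As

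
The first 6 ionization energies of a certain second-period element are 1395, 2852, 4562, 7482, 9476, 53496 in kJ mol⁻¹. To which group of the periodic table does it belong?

Look for the largest jump between consecutive ionization energies: IE6/IE5 ≈ 5.6, far larger than any earlier ratio.
That jump marks the point where a core electron is being removed. So the atom has 5 valence electrons.
A main-group element with 5 valence electrons is in group 15.

Group 15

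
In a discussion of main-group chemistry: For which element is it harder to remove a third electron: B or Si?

B

IE_3 is the cost of taking one more electron from the +2 cation: B²⁺ still has 1 valence electron; Si²⁺ still has 2 valence electrons.
All are still removing valence electrons, so compare the +2 ions as you would atoms: IE_3 generally rises across a period (higher Z_eff) and falls down a group (larger shell), subject to the usual subshell exceptions.
Valence configurations: B²⁺ [He]2s¹, Si²⁺ [Ne]3s².
Approximate IE_3 values (kJ/mol): B 3660, Si 3232.
So the third ionization energies run Si < B.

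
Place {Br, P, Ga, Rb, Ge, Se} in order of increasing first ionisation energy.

Rb < Ga < Ge < Se < P < Br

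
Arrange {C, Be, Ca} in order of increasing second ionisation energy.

The second ionization energy removes an electron from the +1 ion. For each element: C⁺ still has 3 valence electrons; Be⁺ still has 1 valence electron; Ca⁺ still has 1 valence electron.
All are still removing valence electrons, so compare the +1 ions as you would atoms: IE_2 generally rises across a period (higher Z_eff) and falls down a group (larger shell), subject to the usual subshell exceptions.
Valence configurations: C⁺ [He]2s²2p¹, Be⁺ [He]2s¹, Ca⁺ [Ar]4s¹.
Tabulated IE_2 (kJ/mol): C 2353, Be 1757, Ca 1145.
Overall IE_2 order: Ca < Be < C.

Ca < Be < C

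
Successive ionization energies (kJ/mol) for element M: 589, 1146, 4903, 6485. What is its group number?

Look for the largest jump between consecutive ionization energies: IE3/IE2 ≈ 4.3, far larger than any earlier ratio.
That jump marks the point where a core electron is being removed. So the atom has 2 valence electrons.
A main-group element with 2 valence electrons is in group 2.

Group 2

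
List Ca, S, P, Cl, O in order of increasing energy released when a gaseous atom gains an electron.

O is in period 2, group 16; P is in period 3, group 15; S is in period 3, group 16; Cl is in period 3, group 17; Ca is in period 4, group 2.
Adding an electron releases more energy for atoms nearer the top right (short of the noble gases).
Here both period and group differ, so the two effects have to be weighed against each other.
P > Ca: relative to Ca, both the across-period and down-group shifts push P's electron affinity up.
O > P: relative to P, both the across-period and down-group shifts push O's electron affinity up.
S > O: this pair runs against the simple trend — see the exception note.
Cl > S: Cl lies to the right of S in period 3, so the across-period effect alone puts Cl higher.
Note the exception: S has a higher electron affinity than O, contrary to the simple trend — the compact 2p subshell of O repels the added electron more than S's larger 3p does.
For reference (kJ/mol): O 141, P 72, S 200, Cl 349, Ca 2.
So from lowest to highest: Ca < P < O < S < Cl.

Ca < P < O < S < Cl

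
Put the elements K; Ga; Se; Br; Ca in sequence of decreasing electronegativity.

K is in period 4, group 1; Ca is in period 4, group 2; Ga is in period 4, group 13; Se is in period 4, group 16; Br is in period 4, group 17.
Smaller atoms with higher effective nuclear charge are more electronegative.
All lie in period 4, so electronegativity increases left to right.
So from highest to lowest: Br > Se > Ga > Ca > K.

Br, Se, Ga, Ca, K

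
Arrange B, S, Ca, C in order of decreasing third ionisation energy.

Consider each +2 ion: B²⁺ still has 1 valence electron; S²⁺ still has 4 valence electrons; Ca²⁺ is the bare [Ar] core; C²⁺ still has 2 valence electrons.
Breaking into a closed-shell core is much more expensive than removing a leftover valence electron — Ca has the largest IE_3 here.
Valence configurations: B²⁺ [He]2s¹, S²⁺ [Ne]3s²3p², C²⁺ [He]2s².
Tabulated IE_3 (kJ/mol): B 3660, S 3357, Ca 4912, C 4620.
Overall IE_3 order: S < B < C < Ca.

Ca > C > B > S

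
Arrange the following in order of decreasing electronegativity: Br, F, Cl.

F is in period 2, group 17; Cl is in period 3, group 17; Br is in period 4, group 17.
Electronegativity increases across a period and decreases down a group, tracking effective nuclear charge and atomic size.
All are in group 17, so electronegativity increases up the group.
So from highest to lowest: F > Cl > Br.

F > Cl > Br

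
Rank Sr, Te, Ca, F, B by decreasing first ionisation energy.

F > Te > B > Ca > Sr

Removing the outermost electron gets harder across a period and easier down a group.
Here both period and group differ, so the two effects have to be weighed against each other.
Ca > Sr: Ca sits above Sr in group 2, so the down-group effect alone puts Ca higher.
B > Ca: both effects reinforce here, so B is clearly the higher of the two.
Te > B: period and group pull opposite ways; the across-period shift dominates (869 vs 801 kJ/mol).
F > Te: both effects reinforce here, so F is clearly the higher of the two.
Tabulated first ionization energy (kJ/mol): B 801, F 1681, Ca 590, Sr 550, Te 869.
So from highest to lowest: F > Te > B > Ca > Sr.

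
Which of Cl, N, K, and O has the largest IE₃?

After 2 electrons have been removed, what remains? Cl²⁺ still has 5 valence electrons; N²⁺ still has 3 valence electrons; K²⁺ is already 1 electron into the core; O²⁺ still has 4 valence electrons.
Usually core removal costs more than valence removal, but here the competition is close: a tightly held n=2 valence electron can cost more to remove than an n=3 core electron, so the actual values have to decide it.
Valence configurations: Cl²⁺ [Ne]3s²3p³, N²⁺ [He]2s²2p¹, O²⁺ [He]2s²2p².
The numbers (kJ/mol): Cl 3822, N 4578, K 4420, O 5300.
Overall IE_3 order: Cl < K < N < O.

O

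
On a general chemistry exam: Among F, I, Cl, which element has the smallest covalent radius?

Radius decreases left→right (rising Z_eff, same n) and increases top→bottom (higher n).
All are in group 17, so atomic radius increases down the group.
The smallest covalent radius among these belongs to F.

F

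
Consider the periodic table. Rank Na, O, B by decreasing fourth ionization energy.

Consider each +3 ion: Na³⁺ is already 2 electrons into the core; O³⁺ still has 3 valence electrons; B³⁺ is the bare [He] core.
Pulling an electron out of a noble-gas core costs far more than removing a remaining valence electron, so Na and B sit at the high end of IE_4.
The numbers (kJ/mol): Na 9543, O 7469, B 25026.
Putting it together, IE_4: O < Na < B.

B > Na > O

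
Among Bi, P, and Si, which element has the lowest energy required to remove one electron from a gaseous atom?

Bi

Si is in period 3, group 14; P is in period 3, group 15; Bi is in period 6, group 15.
Removing the outermost electron gets harder across a period and easier down a group.
Here both period and group differ, so the two effects have to be weighed against each other.
Si > Bi: period and group pull opposite ways; the down-group shift dominates (786 vs 703 kJ/mol).
P > Si: P lies to the right of Si in period 3, so the across-period effect alone puts P higher.
For reference (kJ/mol): Si 786, P 1012, Bi 703.
The lowest energy required to remove one electron from a gaseous atom among these belongs to Bi.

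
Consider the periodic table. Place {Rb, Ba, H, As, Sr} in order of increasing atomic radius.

H, As, Sr, Ba, Rb

H is in period 1, group 1; As is in period 4, group 15; Rb is in period 5, group 1; Sr is in period 5, group 2; Ba is in period 6, group 2.
Radius decreases left→right (rising Z_eff, same n) and increases top→bottom (higher n).
Neither a single period nor a single group — weigh both effects.
As > H: period and group pull opposite ways; the down-group shift dominates (121 vs 32 pm).
Sr > As: both effects reinforce here, so Sr is clearly the larger of the two.
Ba > Sr: they share group 2; the group trend gives Ba the larger value.
Rb > Ba: the two effects oppose for this pair; the across-period effect wins (210 vs 196 pm).
For reference (pm): H 32, As 121, Rb 210, Sr 185, Ba 196.
So from smallest to largest: H < As < Sr < Ba < Rb.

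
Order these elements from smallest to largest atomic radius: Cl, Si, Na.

Na is in period 3, group 1; Si is in period 3, group 14; Cl is in period 3, group 17.
Atomic radius shrinks across a period as nuclear charge pulls the same shell inward, and grows down a group as new shells are added.
All lie in period 3, so atomic radius increases right to left.
So from smallest to largest: Cl < Si < Na.

Cl, Si, Na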